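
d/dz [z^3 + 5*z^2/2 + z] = 3*z^2 + 5*z + 1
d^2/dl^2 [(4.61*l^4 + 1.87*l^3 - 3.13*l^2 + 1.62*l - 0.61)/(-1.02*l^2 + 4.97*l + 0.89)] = (-9.59248800000001*l^6 + 140.219604*l^5 - 658.117146*l^4 - 393.675598*l^3 - 72.59205*l^2 - 36.265182*l + 50.532652)/(1.061208*l^6 - 15.512364*l^5 + 72.806886*l^4 - 95.692877*l^3 - 63.527577*l^2 - 11.810211*l - 0.704969)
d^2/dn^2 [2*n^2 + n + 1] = 4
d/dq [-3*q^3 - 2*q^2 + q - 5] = -9*q^2 - 4*q + 1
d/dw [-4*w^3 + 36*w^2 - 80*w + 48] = -12*w^2 + 72*w - 80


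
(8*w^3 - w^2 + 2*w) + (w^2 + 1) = 8*w^3 + 2*w + 1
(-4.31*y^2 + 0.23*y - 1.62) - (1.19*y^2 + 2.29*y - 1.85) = -5.5*y^2 - 2.06*y + 0.23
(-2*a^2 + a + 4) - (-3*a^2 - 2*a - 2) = a^2 + 3*a + 6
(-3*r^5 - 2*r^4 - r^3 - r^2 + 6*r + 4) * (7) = -21*r^5 - 14*r^4 - 7*r^3 - 7*r^2 + 42*r + 28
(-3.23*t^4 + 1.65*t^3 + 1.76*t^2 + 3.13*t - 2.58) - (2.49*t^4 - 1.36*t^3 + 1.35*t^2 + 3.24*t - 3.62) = -5.72*t^4 + 3.01*t^3 + 0.41*t^2 - 0.11*t + 1.04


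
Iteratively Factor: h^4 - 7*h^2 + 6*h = (h - 2)*(h^3 + 2*h^2 - 3*h) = h*(h - 2)*(h^2 + 2*h - 3) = h*(h - 2)*(h - 1)*(h + 3)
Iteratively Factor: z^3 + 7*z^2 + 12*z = (z + 4)*(z^2 + 3*z) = z*(z + 4)*(z + 3)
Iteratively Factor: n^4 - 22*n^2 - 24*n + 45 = (n - 5)*(n^3 + 5*n^2 + 3*n - 9) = (n - 5)*(n + 3)*(n^2 + 2*n - 3) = (n - 5)*(n + 3)^2*(n - 1)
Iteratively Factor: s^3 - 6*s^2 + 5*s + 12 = (s - 3)*(s^2 - 3*s - 4) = (s - 3)*(s + 1)*(s - 4)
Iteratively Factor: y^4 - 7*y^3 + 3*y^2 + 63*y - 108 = (y - 3)*(y^3 - 4*y^2 - 9*y + 36) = (y - 4)*(y - 3)*(y^2 - 9) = (y - 4)*(y - 3)^2*(y + 3)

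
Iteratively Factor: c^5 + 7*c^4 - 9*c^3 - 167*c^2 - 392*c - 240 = (c + 3)*(c^4 + 4*c^3 - 21*c^2 - 104*c - 80) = (c - 5)*(c + 3)*(c^3 + 9*c^2 + 24*c + 16) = (c - 5)*(c + 3)*(c + 4)*(c^2 + 5*c + 4) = (c - 5)*(c + 3)*(c + 4)^2*(c + 1)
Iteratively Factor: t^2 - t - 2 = (t - 2)*(t + 1)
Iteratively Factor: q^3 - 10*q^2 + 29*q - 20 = (q - 5)*(q^2 - 5*q + 4) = (q - 5)*(q - 1)*(q - 4)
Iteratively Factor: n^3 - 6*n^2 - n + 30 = (n - 3)*(n^2 - 3*n - 10) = (n - 3)*(n + 2)*(n - 5)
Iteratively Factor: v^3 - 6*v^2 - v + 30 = (v + 2)*(v^2 - 8*v + 15) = (v - 5)*(v + 2)*(v - 3)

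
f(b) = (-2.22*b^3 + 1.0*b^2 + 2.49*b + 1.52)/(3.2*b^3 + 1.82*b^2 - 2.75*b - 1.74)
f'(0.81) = -16.77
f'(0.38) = -0.98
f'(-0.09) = 0.26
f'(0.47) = -1.40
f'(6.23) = -0.02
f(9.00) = -0.62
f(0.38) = -1.06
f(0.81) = -2.81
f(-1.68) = -1.49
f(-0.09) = -0.88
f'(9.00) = -0.01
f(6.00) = -0.58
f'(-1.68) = -1.06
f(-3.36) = -0.95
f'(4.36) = -0.04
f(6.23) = -0.58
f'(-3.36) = -0.10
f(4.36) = -0.53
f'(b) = (-9.6*b^2 - 3.64*b + 2.75)*(-2.22*b^3 + 1.0*b^2 + 2.49*b + 1.52)/(3.2*b^3 + 1.82*b^2 - 2.75*b - 1.74)^2 + (-6.66*b^2 + 2.0*b + 2.49)/(3.2*b^3 + 1.82*b^2 - 2.75*b - 1.74) = (3.5527136788005e-15*b^5 - 7.2404*b^4 - 3.72600000000001*b^3 - 10.2854*b^2 - 9.0128*b - 0.152600000000001)/(10.24*b^6 + 11.648*b^5 - 14.2876*b^4 - 21.146*b^3 + 1.2289*b^2 + 9.57*b + 3.0276)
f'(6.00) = -0.02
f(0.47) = -1.17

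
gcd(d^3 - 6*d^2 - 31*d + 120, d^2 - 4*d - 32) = d - 8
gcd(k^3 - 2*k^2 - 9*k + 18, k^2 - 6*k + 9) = k - 3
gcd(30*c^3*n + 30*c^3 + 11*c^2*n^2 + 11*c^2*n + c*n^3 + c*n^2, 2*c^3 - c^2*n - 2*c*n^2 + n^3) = 1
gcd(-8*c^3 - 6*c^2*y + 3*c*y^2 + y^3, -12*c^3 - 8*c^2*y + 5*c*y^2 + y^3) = -2*c^2 - c*y + y^2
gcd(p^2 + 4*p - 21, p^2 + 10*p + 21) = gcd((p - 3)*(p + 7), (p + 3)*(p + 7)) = p + 7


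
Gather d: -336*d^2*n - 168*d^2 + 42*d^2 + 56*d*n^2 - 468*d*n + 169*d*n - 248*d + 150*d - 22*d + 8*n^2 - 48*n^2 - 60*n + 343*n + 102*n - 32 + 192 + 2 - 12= d^2*(-336*n - 126) + d*(56*n^2 - 299*n - 120) - 40*n^2 + 385*n + 150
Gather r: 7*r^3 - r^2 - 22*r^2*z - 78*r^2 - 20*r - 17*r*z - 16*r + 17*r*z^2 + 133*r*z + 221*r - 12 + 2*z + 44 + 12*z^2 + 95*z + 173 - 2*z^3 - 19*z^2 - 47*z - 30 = 7*r^3 + r^2*(-22*z - 79) + r*(17*z^2 + 116*z + 185) - 2*z^3 - 7*z^2 + 50*z + 175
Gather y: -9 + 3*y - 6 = 3*y - 15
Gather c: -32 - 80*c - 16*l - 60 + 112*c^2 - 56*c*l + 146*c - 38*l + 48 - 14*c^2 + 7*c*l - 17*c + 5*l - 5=98*c^2 + c*(49 - 49*l) - 49*l - 49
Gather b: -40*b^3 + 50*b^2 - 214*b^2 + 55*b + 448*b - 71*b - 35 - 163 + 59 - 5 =-40*b^3 - 164*b^2 + 432*b - 144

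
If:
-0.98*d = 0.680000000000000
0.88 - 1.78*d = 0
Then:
No Solution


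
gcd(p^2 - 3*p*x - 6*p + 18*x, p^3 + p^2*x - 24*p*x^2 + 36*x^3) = -p + 3*x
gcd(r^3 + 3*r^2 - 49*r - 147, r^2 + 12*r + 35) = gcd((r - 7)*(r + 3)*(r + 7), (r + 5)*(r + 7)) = r + 7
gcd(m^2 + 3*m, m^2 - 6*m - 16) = 1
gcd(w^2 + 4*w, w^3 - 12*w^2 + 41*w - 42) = 1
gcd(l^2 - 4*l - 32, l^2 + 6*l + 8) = l + 4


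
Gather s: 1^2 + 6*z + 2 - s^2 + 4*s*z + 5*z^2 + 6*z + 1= -s^2 + 4*s*z + 5*z^2 + 12*z + 4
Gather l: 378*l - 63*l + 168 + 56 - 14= 315*l + 210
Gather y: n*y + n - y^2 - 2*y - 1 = n - y^2 + y*(n - 2) - 1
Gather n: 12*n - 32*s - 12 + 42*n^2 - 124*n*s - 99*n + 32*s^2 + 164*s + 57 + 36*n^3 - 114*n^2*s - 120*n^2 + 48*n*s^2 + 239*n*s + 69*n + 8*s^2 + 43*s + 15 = 36*n^3 + n^2*(-114*s - 78) + n*(48*s^2 + 115*s - 18) + 40*s^2 + 175*s + 60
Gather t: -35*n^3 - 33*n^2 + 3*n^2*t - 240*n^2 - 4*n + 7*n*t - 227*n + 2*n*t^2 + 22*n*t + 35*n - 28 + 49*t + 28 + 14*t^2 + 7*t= -35*n^3 - 273*n^2 - 196*n + t^2*(2*n + 14) + t*(3*n^2 + 29*n + 56)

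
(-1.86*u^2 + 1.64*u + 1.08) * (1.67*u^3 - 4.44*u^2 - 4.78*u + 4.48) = -3.1062*u^5 + 10.9972*u^4 + 3.4128*u^3 - 20.9672*u^2 + 2.1848*u + 4.8384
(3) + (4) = 7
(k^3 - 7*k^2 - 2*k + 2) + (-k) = k^3 - 7*k^2 - 3*k + 2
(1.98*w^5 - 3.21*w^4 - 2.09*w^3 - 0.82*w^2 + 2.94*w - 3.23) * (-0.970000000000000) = -1.9206*w^5 + 3.1137*w^4 + 2.0273*w^3 + 0.7954*w^2 - 2.8518*w + 3.1331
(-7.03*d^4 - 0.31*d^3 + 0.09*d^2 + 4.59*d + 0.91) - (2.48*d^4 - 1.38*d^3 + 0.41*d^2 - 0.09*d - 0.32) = -9.51*d^4 + 1.07*d^3 - 0.32*d^2 + 4.68*d + 1.23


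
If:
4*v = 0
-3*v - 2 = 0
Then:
No Solution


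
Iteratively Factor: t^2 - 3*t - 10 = (t - 5)*(t + 2)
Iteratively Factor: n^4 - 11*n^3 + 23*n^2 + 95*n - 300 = (n - 4)*(n^3 - 7*n^2 - 5*n + 75) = (n - 4)*(n + 3)*(n^2 - 10*n + 25) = (n - 5)*(n - 4)*(n + 3)*(n - 5)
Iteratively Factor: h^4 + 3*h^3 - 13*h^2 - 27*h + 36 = (h + 3)*(h^3 - 13*h + 12) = (h - 1)*(h + 3)*(h^2 + h - 12) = (h - 3)*(h - 1)*(h + 3)*(h + 4)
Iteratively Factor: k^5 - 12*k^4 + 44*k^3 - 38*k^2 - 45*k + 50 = (k + 1)*(k^4 - 13*k^3 + 57*k^2 - 95*k + 50) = (k - 5)*(k + 1)*(k^3 - 8*k^2 + 17*k - 10) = (k - 5)*(k - 2)*(k + 1)*(k^2 - 6*k + 5) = (k - 5)^2*(k - 2)*(k + 1)*(k - 1)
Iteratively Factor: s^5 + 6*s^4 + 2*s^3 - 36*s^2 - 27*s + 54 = (s - 1)*(s^4 + 7*s^3 + 9*s^2 - 27*s - 54) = (s - 2)*(s - 1)*(s^3 + 9*s^2 + 27*s + 27) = (s - 2)*(s - 1)*(s + 3)*(s^2 + 6*s + 9) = (s - 2)*(s - 1)*(s + 3)^2*(s + 3)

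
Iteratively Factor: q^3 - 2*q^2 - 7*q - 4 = (q + 1)*(q^2 - 3*q - 4) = (q + 1)^2*(q - 4)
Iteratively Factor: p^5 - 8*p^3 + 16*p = (p)*(p^4 - 8*p^2 + 16) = p*(p + 2)*(p^3 - 2*p^2 - 4*p + 8) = p*(p + 2)^2*(p^2 - 4*p + 4) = p*(p - 2)*(p + 2)^2*(p - 2)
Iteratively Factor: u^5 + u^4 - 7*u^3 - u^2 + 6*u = (u)*(u^4 + u^3 - 7*u^2 - u + 6) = u*(u - 2)*(u^3 + 3*u^2 - u - 3) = u*(u - 2)*(u + 3)*(u^2 - 1) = u*(u - 2)*(u - 1)*(u + 3)*(u + 1)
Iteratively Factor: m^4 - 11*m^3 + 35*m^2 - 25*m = (m - 5)*(m^3 - 6*m^2 + 5*m) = (m - 5)^2*(m^2 - m) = m*(m - 5)^2*(m - 1)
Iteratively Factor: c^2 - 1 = (c - 1)*(c + 1)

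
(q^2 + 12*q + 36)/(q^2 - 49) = (q^2 + 12*q + 36)/(q^2 - 49)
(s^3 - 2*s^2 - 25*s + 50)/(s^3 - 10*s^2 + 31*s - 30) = (s + 5)/(s - 3)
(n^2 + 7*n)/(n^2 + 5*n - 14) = n/(n - 2)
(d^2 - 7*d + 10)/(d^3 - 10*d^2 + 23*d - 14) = (d - 5)/(d^2 - 8*d + 7)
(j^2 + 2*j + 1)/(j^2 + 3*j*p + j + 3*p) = (j + 1)/(j + 3*p)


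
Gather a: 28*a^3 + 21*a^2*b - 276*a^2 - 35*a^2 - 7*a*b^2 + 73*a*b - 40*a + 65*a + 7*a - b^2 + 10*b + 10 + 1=28*a^3 + a^2*(21*b - 311) + a*(-7*b^2 + 73*b + 32) - b^2 + 10*b + 11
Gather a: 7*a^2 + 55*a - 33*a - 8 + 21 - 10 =7*a^2 + 22*a + 3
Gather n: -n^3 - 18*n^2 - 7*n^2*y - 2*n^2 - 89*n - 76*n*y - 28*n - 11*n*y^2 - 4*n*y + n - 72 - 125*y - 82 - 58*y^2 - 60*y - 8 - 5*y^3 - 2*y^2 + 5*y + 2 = -n^3 + n^2*(-7*y - 20) + n*(-11*y^2 - 80*y - 116) - 5*y^3 - 60*y^2 - 180*y - 160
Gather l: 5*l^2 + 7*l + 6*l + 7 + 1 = 5*l^2 + 13*l + 8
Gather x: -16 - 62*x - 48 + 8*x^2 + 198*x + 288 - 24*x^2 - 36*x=-16*x^2 + 100*x + 224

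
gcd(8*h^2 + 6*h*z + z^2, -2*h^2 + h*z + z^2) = 2*h + z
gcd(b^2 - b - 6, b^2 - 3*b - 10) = b + 2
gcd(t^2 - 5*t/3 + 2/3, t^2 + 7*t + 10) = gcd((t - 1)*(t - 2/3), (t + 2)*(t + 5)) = 1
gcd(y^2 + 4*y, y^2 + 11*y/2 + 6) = y + 4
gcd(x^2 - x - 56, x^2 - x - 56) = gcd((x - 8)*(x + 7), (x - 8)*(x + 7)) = x^2 - x - 56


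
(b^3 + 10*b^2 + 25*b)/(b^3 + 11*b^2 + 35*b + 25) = b/(b + 1)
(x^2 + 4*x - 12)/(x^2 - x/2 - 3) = 2*(x + 6)/(2*x + 3)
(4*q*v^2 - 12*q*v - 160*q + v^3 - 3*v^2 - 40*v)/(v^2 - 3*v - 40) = 4*q + v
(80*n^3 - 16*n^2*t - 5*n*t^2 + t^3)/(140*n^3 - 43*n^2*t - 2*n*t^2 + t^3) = (4*n + t)/(7*n + t)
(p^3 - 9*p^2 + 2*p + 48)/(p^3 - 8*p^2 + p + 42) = (p - 8)/(p - 7)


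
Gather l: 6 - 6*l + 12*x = -6*l + 12*x + 6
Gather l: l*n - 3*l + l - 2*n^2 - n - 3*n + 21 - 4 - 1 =l*(n - 2) - 2*n^2 - 4*n + 16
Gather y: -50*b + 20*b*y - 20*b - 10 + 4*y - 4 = -70*b + y*(20*b + 4) - 14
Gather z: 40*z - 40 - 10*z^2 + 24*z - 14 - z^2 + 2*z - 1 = -11*z^2 + 66*z - 55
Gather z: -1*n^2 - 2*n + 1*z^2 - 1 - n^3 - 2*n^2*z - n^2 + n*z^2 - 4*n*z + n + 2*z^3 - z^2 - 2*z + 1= -n^3 - 2*n^2 + n*z^2 - n + 2*z^3 + z*(-2*n^2 - 4*n - 2)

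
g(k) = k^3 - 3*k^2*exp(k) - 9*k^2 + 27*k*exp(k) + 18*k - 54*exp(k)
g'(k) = -3*k^2*exp(k) + 3*k^2 + 21*k*exp(k) - 18*k - 27*exp(k) + 18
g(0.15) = -55.61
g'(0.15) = -12.42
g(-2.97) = -167.29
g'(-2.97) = 91.98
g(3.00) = 0.00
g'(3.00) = 171.77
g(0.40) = -59.34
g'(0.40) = -17.18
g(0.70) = -65.11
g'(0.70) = -20.86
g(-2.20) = -107.98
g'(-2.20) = 62.40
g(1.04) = -72.40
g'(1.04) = -21.25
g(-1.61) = -77.52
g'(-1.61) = 41.05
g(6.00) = 0.00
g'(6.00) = -3612.86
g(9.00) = -437404.53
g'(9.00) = -656250.80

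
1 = 1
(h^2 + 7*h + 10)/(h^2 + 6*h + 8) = (h + 5)/(h + 4)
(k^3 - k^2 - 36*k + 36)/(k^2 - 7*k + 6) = k + 6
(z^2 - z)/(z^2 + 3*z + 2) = z*(z - 1)/(z^2 + 3*z + 2)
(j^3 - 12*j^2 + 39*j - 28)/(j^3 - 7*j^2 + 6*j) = (j^2 - 11*j + 28)/(j*(j - 6))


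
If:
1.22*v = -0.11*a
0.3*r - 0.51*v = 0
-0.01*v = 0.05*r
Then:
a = 0.00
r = 0.00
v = 0.00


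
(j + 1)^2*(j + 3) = j^3 + 5*j^2 + 7*j + 3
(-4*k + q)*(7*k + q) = -28*k^2 + 3*k*q + q^2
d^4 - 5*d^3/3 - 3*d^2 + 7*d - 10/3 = (d - 5/3)*(d - 1)^2*(d + 2)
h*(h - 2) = h^2 - 2*h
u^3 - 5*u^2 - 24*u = u*(u - 8)*(u + 3)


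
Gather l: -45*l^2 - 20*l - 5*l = -45*l^2 - 25*l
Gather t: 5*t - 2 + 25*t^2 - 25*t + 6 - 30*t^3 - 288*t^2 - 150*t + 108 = -30*t^3 - 263*t^2 - 170*t + 112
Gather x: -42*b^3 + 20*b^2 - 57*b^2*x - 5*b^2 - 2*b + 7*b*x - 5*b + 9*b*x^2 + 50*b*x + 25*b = -42*b^3 + 15*b^2 + 9*b*x^2 + 18*b + x*(-57*b^2 + 57*b)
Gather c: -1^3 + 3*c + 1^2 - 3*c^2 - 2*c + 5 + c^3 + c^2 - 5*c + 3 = c^3 - 2*c^2 - 4*c + 8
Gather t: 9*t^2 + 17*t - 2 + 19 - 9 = 9*t^2 + 17*t + 8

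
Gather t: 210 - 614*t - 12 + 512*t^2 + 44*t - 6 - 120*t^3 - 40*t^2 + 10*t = -120*t^3 + 472*t^2 - 560*t + 192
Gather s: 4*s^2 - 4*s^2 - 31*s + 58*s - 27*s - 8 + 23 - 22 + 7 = 0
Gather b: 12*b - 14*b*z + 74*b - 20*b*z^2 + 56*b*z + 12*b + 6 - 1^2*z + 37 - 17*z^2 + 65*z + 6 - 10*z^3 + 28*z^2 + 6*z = b*(-20*z^2 + 42*z + 98) - 10*z^3 + 11*z^2 + 70*z + 49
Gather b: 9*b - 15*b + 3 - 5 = -6*b - 2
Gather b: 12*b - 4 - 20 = 12*b - 24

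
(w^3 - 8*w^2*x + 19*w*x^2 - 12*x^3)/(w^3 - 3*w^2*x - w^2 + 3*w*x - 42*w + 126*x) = (w^2 - 5*w*x + 4*x^2)/(w^2 - w - 42)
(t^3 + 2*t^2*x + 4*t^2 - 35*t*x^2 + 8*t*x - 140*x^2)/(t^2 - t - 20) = (t^2 + 2*t*x - 35*x^2)/(t - 5)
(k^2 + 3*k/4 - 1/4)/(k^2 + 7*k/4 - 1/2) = (k + 1)/(k + 2)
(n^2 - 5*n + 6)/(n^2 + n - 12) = (n - 2)/(n + 4)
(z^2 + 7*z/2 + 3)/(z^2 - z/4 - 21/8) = 4*(z + 2)/(4*z - 7)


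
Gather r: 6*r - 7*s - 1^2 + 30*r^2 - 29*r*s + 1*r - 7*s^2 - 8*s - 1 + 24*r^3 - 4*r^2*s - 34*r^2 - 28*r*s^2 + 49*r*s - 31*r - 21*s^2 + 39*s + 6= 24*r^3 + r^2*(-4*s - 4) + r*(-28*s^2 + 20*s - 24) - 28*s^2 + 24*s + 4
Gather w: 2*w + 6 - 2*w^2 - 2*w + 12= 18 - 2*w^2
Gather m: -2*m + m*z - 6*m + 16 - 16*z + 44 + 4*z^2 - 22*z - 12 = m*(z - 8) + 4*z^2 - 38*z + 48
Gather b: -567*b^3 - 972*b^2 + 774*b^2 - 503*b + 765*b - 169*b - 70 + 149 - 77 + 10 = -567*b^3 - 198*b^2 + 93*b + 12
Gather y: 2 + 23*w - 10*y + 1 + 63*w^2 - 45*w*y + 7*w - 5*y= 63*w^2 + 30*w + y*(-45*w - 15) + 3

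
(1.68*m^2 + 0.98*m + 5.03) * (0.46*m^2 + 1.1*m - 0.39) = 0.7728*m^4 + 2.2988*m^3 + 2.7366*m^2 + 5.1508*m - 1.9617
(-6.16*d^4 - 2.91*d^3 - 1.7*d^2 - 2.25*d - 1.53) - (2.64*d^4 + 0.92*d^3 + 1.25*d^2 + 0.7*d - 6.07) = -8.8*d^4 - 3.83*d^3 - 2.95*d^2 - 2.95*d + 4.54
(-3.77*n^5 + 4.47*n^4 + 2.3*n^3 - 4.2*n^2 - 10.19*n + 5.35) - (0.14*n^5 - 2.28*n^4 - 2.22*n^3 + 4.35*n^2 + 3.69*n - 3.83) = -3.91*n^5 + 6.75*n^4 + 4.52*n^3 - 8.55*n^2 - 13.88*n + 9.18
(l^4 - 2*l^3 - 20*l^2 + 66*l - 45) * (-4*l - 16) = -4*l^5 - 8*l^4 + 112*l^3 + 56*l^2 - 876*l + 720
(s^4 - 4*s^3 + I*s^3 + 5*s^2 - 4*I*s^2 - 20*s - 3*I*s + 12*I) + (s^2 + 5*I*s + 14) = s^4 - 4*s^3 + I*s^3 + 6*s^2 - 4*I*s^2 - 20*s + 2*I*s + 14 + 12*I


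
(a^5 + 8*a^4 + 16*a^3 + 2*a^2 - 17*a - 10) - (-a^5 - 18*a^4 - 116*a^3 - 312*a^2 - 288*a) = 2*a^5 + 26*a^4 + 132*a^3 + 314*a^2 + 271*a - 10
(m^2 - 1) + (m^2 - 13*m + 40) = 2*m^2 - 13*m + 39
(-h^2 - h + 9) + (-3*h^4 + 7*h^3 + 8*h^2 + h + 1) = -3*h^4 + 7*h^3 + 7*h^2 + 10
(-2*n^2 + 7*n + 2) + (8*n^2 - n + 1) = 6*n^2 + 6*n + 3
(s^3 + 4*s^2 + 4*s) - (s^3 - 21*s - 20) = 4*s^2 + 25*s + 20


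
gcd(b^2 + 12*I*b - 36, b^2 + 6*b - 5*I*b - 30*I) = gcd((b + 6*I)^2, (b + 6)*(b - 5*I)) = 1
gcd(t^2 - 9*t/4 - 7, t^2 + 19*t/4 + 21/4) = t + 7/4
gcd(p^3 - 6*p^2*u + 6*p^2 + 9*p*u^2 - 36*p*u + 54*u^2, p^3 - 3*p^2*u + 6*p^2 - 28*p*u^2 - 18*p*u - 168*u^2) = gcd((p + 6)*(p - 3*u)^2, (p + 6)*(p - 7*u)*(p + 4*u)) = p + 6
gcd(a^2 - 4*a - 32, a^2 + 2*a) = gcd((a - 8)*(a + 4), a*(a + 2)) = 1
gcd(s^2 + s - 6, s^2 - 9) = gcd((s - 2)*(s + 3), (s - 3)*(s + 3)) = s + 3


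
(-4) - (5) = -9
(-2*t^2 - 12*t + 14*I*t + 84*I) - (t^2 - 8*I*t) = -3*t^2 - 12*t + 22*I*t + 84*I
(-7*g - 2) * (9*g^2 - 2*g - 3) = -63*g^3 - 4*g^2 + 25*g + 6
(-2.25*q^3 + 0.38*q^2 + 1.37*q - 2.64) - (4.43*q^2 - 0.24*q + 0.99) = -2.25*q^3 - 4.05*q^2 + 1.61*q - 3.63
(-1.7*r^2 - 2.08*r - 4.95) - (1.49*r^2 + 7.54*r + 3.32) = -3.19*r^2 - 9.62*r - 8.27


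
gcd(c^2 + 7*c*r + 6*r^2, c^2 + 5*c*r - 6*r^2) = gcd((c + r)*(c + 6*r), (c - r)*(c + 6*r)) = c + 6*r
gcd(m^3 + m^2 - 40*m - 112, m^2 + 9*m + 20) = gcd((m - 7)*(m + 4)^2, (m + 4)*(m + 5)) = m + 4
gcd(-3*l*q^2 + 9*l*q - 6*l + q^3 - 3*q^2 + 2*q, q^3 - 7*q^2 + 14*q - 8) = q^2 - 3*q + 2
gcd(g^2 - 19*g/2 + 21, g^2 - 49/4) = g - 7/2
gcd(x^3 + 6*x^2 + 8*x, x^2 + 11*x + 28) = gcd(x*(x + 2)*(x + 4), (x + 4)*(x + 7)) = x + 4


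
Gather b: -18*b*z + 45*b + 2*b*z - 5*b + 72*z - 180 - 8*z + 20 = b*(40 - 16*z) + 64*z - 160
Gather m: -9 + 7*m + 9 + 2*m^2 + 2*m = 2*m^2 + 9*m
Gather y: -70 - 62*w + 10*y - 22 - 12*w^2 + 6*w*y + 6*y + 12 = -12*w^2 - 62*w + y*(6*w + 16) - 80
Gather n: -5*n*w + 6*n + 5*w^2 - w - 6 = n*(6 - 5*w) + 5*w^2 - w - 6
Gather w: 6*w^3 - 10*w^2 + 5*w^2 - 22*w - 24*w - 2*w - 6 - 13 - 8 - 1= 6*w^3 - 5*w^2 - 48*w - 28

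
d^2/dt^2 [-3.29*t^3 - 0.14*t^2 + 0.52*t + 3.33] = -19.74*t - 0.28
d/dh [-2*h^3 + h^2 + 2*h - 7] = -6*h^2 + 2*h + 2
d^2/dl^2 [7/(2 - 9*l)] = -1134/(9*l - 2)^3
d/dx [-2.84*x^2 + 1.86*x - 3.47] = 1.86 - 5.68*x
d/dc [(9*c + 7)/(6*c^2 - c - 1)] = (54*c^2 - 9*c - (9*c + 7)*(12*c - 1) - 9)/(-6*c^2 + c + 1)^2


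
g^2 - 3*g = g*(g - 3)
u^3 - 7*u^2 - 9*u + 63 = (u - 7)*(u - 3)*(u + 3)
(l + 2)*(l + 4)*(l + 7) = l^3 + 13*l^2 + 50*l + 56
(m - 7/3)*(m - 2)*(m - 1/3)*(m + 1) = m^4 - 11*m^3/3 + 13*m^2/9 + 41*m/9 - 14/9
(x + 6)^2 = x^2 + 12*x + 36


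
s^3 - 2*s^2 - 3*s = s*(s - 3)*(s + 1)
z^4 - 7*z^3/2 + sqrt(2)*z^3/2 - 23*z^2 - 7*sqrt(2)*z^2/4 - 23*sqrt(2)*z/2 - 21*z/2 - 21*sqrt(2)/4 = (z - 7)*(z + 1/2)*(z + 3)*(z + sqrt(2)/2)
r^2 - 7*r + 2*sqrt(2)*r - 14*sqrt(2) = (r - 7)*(r + 2*sqrt(2))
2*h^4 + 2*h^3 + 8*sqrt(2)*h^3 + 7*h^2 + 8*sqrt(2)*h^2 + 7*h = h*(h + 7*sqrt(2)/2)*(sqrt(2)*h + 1)*(sqrt(2)*h + sqrt(2))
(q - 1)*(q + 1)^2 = q^3 + q^2 - q - 1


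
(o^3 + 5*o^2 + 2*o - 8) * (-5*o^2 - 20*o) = -5*o^5 - 45*o^4 - 110*o^3 + 160*o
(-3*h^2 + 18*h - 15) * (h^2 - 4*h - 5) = -3*h^4 + 30*h^3 - 72*h^2 - 30*h + 75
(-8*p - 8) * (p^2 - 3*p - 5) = -8*p^3 + 16*p^2 + 64*p + 40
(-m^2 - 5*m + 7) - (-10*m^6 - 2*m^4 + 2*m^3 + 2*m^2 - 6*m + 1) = 10*m^6 + 2*m^4 - 2*m^3 - 3*m^2 + m + 6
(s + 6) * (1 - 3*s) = -3*s^2 - 17*s + 6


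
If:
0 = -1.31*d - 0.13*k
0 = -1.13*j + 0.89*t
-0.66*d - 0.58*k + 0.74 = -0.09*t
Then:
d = -0.0173590504451039*t - 0.142729970326409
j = 0.787610619469027*t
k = 0.174925816023739*t + 1.43827893175074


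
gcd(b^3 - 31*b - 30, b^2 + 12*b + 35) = b + 5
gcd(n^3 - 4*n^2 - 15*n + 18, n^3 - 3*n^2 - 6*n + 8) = n - 1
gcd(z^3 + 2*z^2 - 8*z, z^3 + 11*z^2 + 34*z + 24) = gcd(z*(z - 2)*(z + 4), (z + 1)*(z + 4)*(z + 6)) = z + 4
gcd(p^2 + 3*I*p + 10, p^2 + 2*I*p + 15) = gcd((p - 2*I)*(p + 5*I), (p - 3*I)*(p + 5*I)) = p + 5*I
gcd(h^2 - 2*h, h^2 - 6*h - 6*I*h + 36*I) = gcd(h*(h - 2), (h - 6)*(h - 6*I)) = 1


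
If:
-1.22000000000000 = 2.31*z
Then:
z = -0.53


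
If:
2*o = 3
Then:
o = 3/2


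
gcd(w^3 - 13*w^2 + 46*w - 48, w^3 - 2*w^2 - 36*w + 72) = w - 2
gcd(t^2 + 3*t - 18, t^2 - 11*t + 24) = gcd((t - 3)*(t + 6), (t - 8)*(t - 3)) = t - 3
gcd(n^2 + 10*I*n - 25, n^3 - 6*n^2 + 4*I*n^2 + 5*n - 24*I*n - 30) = n + 5*I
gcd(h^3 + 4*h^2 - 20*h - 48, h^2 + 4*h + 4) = h + 2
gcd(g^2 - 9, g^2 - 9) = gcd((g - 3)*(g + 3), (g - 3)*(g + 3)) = g^2 - 9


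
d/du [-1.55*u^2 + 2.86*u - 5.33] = 2.86 - 3.1*u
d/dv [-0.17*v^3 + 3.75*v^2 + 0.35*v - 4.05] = -0.51*v^2 + 7.5*v + 0.35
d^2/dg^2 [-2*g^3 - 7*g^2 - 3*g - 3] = -12*g - 14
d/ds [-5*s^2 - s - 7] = -10*s - 1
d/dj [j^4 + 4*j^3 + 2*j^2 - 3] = 4*j*(j^2 + 3*j + 1)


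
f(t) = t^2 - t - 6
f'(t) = 2*t - 1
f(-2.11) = 0.56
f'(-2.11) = -5.22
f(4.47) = 9.51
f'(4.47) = 7.94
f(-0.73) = -4.74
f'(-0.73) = -2.46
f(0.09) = -6.08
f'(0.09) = -0.82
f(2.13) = -3.59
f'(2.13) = 3.26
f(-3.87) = 12.85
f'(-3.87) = -8.74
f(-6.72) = 45.88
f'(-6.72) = -14.44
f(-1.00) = -4.00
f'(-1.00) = -3.00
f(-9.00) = 84.00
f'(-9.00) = -19.00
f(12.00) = 126.00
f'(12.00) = 23.00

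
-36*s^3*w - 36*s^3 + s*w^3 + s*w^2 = (-6*s + w)*(6*s + w)*(s*w + s)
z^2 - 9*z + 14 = (z - 7)*(z - 2)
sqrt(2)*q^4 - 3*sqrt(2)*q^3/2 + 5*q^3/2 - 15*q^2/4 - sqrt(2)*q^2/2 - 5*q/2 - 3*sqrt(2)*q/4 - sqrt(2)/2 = (q - 2)*(q + 1/2)*(q + sqrt(2))*(sqrt(2)*q + 1/2)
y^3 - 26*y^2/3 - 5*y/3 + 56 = (y - 8)*(y - 3)*(y + 7/3)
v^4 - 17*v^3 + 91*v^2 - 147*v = v*(v - 7)^2*(v - 3)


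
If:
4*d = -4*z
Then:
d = -z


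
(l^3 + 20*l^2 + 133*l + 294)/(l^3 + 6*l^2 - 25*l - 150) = (l^2 + 14*l + 49)/(l^2 - 25)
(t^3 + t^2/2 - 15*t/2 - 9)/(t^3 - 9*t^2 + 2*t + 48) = (t + 3/2)/(t - 8)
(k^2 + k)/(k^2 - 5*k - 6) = k/(k - 6)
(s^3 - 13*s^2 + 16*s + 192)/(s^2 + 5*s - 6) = (s^3 - 13*s^2 + 16*s + 192)/(s^2 + 5*s - 6)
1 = 1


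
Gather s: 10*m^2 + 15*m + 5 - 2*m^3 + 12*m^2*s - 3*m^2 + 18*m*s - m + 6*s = -2*m^3 + 7*m^2 + 14*m + s*(12*m^2 + 18*m + 6) + 5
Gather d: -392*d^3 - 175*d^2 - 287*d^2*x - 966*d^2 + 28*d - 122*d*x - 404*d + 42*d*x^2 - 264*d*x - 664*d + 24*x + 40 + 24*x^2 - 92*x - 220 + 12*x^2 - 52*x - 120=-392*d^3 + d^2*(-287*x - 1141) + d*(42*x^2 - 386*x - 1040) + 36*x^2 - 120*x - 300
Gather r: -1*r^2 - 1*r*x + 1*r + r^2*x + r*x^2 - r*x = r^2*(x - 1) + r*(x^2 - 2*x + 1)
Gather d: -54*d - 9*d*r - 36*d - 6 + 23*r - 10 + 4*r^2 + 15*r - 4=d*(-9*r - 90) + 4*r^2 + 38*r - 20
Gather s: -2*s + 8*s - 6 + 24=6*s + 18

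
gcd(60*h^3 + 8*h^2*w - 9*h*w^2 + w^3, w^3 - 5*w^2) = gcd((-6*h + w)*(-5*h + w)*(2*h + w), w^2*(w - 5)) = 1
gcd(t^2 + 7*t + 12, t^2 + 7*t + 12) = t^2 + 7*t + 12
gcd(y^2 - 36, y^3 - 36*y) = y^2 - 36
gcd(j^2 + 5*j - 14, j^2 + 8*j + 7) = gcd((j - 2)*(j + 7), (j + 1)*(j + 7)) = j + 7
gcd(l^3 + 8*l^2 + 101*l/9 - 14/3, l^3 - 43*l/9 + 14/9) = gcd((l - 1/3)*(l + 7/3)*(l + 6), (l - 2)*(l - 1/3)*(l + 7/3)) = l^2 + 2*l - 7/9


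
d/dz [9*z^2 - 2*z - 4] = 18*z - 2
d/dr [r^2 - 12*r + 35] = 2*r - 12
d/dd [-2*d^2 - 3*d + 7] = -4*d - 3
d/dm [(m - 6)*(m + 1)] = 2*m - 5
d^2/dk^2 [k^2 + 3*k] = 2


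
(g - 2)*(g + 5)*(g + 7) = g^3 + 10*g^2 + 11*g - 70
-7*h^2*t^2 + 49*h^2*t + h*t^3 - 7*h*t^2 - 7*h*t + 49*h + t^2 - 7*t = (-7*h + t)*(t - 7)*(h*t + 1)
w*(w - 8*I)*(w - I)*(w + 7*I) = w^4 - 2*I*w^3 + 55*w^2 - 56*I*w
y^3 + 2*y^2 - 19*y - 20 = (y - 4)*(y + 1)*(y + 5)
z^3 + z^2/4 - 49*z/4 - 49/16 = (z - 7/2)*(z + 1/4)*(z + 7/2)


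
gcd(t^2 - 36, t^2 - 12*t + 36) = t - 6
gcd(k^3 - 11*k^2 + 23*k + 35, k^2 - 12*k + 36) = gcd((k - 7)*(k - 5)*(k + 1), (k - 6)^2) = 1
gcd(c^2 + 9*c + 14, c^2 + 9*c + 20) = 1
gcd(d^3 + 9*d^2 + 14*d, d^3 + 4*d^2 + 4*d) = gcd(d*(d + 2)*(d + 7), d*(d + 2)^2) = d^2 + 2*d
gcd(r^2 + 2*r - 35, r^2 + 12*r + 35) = r + 7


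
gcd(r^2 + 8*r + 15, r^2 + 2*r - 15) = r + 5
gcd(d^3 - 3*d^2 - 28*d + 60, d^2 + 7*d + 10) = d + 5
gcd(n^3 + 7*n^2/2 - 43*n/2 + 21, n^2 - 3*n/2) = n - 3/2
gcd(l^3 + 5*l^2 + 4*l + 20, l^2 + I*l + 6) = l - 2*I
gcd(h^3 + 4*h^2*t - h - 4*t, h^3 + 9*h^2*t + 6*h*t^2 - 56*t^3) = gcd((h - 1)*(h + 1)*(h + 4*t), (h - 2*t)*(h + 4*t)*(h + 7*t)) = h + 4*t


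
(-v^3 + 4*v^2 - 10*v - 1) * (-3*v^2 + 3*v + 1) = 3*v^5 - 15*v^4 + 41*v^3 - 23*v^2 - 13*v - 1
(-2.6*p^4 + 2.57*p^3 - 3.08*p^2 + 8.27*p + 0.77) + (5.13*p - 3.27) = -2.6*p^4 + 2.57*p^3 - 3.08*p^2 + 13.4*p - 2.5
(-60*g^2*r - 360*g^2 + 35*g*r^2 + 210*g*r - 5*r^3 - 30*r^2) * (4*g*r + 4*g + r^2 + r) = -240*g^3*r^2 - 1680*g^3*r - 1440*g^3 + 80*g^2*r^3 + 560*g^2*r^2 + 480*g^2*r + 15*g*r^4 + 105*g*r^3 + 90*g*r^2 - 5*r^5 - 35*r^4 - 30*r^3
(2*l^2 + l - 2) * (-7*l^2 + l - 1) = -14*l^4 - 5*l^3 + 13*l^2 - 3*l + 2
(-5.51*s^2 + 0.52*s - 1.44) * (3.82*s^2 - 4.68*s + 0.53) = -21.0482*s^4 + 27.7732*s^3 - 10.8547*s^2 + 7.0148*s - 0.7632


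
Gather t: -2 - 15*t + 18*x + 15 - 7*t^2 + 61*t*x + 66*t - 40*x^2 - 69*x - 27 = -7*t^2 + t*(61*x + 51) - 40*x^2 - 51*x - 14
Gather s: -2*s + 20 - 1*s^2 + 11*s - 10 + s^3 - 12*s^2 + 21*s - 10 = s^3 - 13*s^2 + 30*s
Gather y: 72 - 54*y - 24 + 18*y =48 - 36*y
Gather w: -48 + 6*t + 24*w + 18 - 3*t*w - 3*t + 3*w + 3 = 3*t + w*(27 - 3*t) - 27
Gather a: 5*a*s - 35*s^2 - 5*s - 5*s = 5*a*s - 35*s^2 - 10*s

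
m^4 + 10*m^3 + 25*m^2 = m^2*(m + 5)^2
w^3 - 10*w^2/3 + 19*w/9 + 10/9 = (w - 2)*(w - 5/3)*(w + 1/3)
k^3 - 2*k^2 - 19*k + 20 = (k - 5)*(k - 1)*(k + 4)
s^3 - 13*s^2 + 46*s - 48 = (s - 8)*(s - 3)*(s - 2)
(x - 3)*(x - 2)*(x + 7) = x^3 + 2*x^2 - 29*x + 42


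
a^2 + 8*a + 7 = (a + 1)*(a + 7)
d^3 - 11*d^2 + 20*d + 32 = (d - 8)*(d - 4)*(d + 1)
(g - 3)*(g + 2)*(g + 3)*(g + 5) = g^4 + 7*g^3 + g^2 - 63*g - 90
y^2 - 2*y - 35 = (y - 7)*(y + 5)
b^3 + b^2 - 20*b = b*(b - 4)*(b + 5)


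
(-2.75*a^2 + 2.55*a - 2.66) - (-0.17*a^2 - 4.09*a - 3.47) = -2.58*a^2 + 6.64*a + 0.81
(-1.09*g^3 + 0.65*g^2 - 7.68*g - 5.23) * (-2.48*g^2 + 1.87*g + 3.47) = 2.7032*g^5 - 3.6503*g^4 + 16.4796*g^3 + 0.8643*g^2 - 36.4297*g - 18.1481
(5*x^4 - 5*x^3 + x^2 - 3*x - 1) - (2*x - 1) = 5*x^4 - 5*x^3 + x^2 - 5*x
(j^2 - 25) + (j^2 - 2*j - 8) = 2*j^2 - 2*j - 33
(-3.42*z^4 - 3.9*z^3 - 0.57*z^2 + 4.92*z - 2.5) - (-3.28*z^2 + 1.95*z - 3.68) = -3.42*z^4 - 3.9*z^3 + 2.71*z^2 + 2.97*z + 1.18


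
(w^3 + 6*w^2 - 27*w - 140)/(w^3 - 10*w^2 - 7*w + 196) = (w^2 + 2*w - 35)/(w^2 - 14*w + 49)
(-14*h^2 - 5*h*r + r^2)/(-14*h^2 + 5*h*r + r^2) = (-14*h^2 - 5*h*r + r^2)/(-14*h^2 + 5*h*r + r^2)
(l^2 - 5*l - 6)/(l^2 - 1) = (l - 6)/(l - 1)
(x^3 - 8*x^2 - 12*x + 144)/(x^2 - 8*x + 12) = (x^2 - 2*x - 24)/(x - 2)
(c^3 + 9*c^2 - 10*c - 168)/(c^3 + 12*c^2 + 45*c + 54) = (c^2 + 3*c - 28)/(c^2 + 6*c + 9)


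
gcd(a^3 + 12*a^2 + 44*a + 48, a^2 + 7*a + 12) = a + 4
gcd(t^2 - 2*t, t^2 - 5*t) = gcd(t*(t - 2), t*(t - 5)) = t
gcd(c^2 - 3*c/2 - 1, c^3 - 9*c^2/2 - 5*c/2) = c + 1/2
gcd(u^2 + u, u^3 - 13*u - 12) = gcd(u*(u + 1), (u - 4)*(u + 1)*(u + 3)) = u + 1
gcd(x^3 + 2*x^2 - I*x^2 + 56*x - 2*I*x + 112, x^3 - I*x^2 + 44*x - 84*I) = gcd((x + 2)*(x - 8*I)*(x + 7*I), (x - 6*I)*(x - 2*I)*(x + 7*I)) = x + 7*I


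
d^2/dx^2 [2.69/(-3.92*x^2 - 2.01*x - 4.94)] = (82.671232*x^2 + 42.390096*x - 2.69*(7.84*x + 2.01)*(15.68*x + 4.02) + 104.182624)/(3.92*x^2 + 2.01*x + 4.94)^3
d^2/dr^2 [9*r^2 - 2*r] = 18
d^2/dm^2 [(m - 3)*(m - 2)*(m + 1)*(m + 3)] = 12*m^2 - 6*m - 22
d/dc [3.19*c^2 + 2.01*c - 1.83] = 6.38*c + 2.01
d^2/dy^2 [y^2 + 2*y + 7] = 2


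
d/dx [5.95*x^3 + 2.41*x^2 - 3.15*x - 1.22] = 17.85*x^2 + 4.82*x - 3.15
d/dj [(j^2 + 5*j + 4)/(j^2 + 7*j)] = 2*(j^2 - 4*j - 14)/(j^2*(j^2 + 14*j + 49))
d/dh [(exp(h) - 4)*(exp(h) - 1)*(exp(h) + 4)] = (3*exp(2*h) - 2*exp(h) - 16)*exp(h)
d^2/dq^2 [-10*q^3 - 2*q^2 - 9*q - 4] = -60*q - 4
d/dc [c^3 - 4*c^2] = c*(3*c - 8)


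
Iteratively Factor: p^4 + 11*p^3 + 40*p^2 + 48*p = (p)*(p^3 + 11*p^2 + 40*p + 48) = p*(p + 4)*(p^2 + 7*p + 12) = p*(p + 3)*(p + 4)*(p + 4)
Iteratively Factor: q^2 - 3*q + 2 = (q - 2)*(q - 1)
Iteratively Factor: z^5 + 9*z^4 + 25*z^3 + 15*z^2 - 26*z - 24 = (z + 3)*(z^4 + 6*z^3 + 7*z^2 - 6*z - 8) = (z + 1)*(z + 3)*(z^3 + 5*z^2 + 2*z - 8) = (z + 1)*(z + 3)*(z + 4)*(z^2 + z - 2) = (z + 1)*(z + 2)*(z + 3)*(z + 4)*(z - 1)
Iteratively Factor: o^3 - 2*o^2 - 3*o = (o + 1)*(o^2 - 3*o) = (o - 3)*(o + 1)*(o)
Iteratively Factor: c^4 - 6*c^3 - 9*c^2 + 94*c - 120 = (c - 2)*(c^3 - 4*c^2 - 17*c + 60) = (c - 5)*(c - 2)*(c^2 + c - 12) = (c - 5)*(c - 2)*(c + 4)*(c - 3)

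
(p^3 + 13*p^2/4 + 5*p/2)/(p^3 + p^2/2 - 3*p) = (4*p + 5)/(2*(2*p - 3))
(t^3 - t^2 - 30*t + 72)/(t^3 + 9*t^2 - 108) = (t - 4)/(t + 6)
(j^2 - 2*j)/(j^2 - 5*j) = (j - 2)/(j - 5)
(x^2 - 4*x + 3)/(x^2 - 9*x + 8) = (x - 3)/(x - 8)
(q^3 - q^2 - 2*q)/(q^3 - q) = (q - 2)/(q - 1)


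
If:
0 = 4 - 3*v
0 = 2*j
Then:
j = 0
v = 4/3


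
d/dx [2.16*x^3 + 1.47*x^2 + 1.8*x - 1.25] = 6.48*x^2 + 2.94*x + 1.8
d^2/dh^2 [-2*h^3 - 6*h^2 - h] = -12*h - 12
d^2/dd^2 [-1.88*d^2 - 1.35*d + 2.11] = -3.76000000000000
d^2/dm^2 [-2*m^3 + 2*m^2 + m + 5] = 4 - 12*m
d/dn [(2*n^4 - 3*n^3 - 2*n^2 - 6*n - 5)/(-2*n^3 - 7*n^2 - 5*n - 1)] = (-4*n^6 - 28*n^5 - 13*n^4 - 2*n^3 - 53*n^2 - 66*n - 19)/(4*n^6 + 28*n^5 + 69*n^4 + 74*n^3 + 39*n^2 + 10*n + 1)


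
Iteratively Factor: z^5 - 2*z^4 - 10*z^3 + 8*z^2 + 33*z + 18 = (z + 1)*(z^4 - 3*z^3 - 7*z^2 + 15*z + 18) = (z + 1)*(z + 2)*(z^3 - 5*z^2 + 3*z + 9) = (z - 3)*(z + 1)*(z + 2)*(z^2 - 2*z - 3) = (z - 3)*(z + 1)^2*(z + 2)*(z - 3)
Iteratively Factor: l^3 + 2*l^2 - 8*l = (l + 4)*(l^2 - 2*l) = l*(l + 4)*(l - 2)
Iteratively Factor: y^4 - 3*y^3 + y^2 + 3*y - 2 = (y + 1)*(y^3 - 4*y^2 + 5*y - 2) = (y - 1)*(y + 1)*(y^2 - 3*y + 2) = (y - 1)^2*(y + 1)*(y - 2)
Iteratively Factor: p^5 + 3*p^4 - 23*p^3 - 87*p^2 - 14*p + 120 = (p - 5)*(p^4 + 8*p^3 + 17*p^2 - 2*p - 24) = (p - 5)*(p + 2)*(p^3 + 6*p^2 + 5*p - 12) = (p - 5)*(p - 1)*(p + 2)*(p^2 + 7*p + 12) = (p - 5)*(p - 1)*(p + 2)*(p + 4)*(p + 3)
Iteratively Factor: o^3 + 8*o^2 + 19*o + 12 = (o + 3)*(o^2 + 5*o + 4) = (o + 3)*(o + 4)*(o + 1)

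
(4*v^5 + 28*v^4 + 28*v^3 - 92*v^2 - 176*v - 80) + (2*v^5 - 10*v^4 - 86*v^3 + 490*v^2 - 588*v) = 6*v^5 + 18*v^4 - 58*v^3 + 398*v^2 - 764*v - 80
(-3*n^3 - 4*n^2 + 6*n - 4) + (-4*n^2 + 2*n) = -3*n^3 - 8*n^2 + 8*n - 4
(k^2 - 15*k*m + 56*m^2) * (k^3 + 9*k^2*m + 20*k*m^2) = k^5 - 6*k^4*m - 59*k^3*m^2 + 204*k^2*m^3 + 1120*k*m^4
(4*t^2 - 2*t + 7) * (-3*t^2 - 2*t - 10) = -12*t^4 - 2*t^3 - 57*t^2 + 6*t - 70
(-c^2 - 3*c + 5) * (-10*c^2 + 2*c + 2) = 10*c^4 + 28*c^3 - 58*c^2 + 4*c + 10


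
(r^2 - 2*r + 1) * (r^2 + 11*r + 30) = r^4 + 9*r^3 + 9*r^2 - 49*r + 30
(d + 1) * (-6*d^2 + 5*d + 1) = -6*d^3 - d^2 + 6*d + 1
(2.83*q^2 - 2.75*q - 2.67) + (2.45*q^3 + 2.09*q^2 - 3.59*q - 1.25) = 2.45*q^3 + 4.92*q^2 - 6.34*q - 3.92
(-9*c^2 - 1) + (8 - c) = -9*c^2 - c + 7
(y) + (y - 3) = 2*y - 3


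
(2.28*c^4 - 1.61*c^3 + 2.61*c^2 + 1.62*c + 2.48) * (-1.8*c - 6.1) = -4.104*c^5 - 11.01*c^4 + 5.123*c^3 - 18.837*c^2 - 14.346*c - 15.128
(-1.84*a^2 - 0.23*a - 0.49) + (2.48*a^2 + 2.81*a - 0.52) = 0.64*a^2 + 2.58*a - 1.01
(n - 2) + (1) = n - 1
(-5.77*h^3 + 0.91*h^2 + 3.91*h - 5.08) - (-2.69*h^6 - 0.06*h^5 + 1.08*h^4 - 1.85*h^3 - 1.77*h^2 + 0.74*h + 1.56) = 2.69*h^6 + 0.06*h^5 - 1.08*h^4 - 3.92*h^3 + 2.68*h^2 + 3.17*h - 6.64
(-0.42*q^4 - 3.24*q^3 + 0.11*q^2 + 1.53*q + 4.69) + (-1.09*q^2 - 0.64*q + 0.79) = -0.42*q^4 - 3.24*q^3 - 0.98*q^2 + 0.89*q + 5.48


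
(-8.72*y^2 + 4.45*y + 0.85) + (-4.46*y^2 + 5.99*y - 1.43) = -13.18*y^2 + 10.44*y - 0.58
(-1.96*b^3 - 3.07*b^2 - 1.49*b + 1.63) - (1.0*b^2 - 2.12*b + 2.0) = -1.96*b^3 - 4.07*b^2 + 0.63*b - 0.37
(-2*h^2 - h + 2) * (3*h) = -6*h^3 - 3*h^2 + 6*h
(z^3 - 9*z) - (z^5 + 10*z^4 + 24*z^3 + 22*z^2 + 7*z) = -z^5 - 10*z^4 - 23*z^3 - 22*z^2 - 16*z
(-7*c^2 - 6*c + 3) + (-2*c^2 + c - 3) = -9*c^2 - 5*c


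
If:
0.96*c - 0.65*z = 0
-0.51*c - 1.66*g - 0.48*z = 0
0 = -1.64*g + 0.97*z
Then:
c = 0.00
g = 0.00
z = 0.00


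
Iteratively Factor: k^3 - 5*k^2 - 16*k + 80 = (k + 4)*(k^2 - 9*k + 20) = (k - 5)*(k + 4)*(k - 4)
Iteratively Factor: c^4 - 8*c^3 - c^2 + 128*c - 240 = (c - 3)*(c^3 - 5*c^2 - 16*c + 80) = (c - 4)*(c - 3)*(c^2 - c - 20) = (c - 4)*(c - 3)*(c + 4)*(c - 5)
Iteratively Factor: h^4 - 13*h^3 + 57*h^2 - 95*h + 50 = (h - 5)*(h^3 - 8*h^2 + 17*h - 10) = (h - 5)^2*(h^2 - 3*h + 2) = (h - 5)^2*(h - 1)*(h - 2)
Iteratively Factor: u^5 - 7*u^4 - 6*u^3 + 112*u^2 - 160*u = (u - 5)*(u^4 - 2*u^3 - 16*u^2 + 32*u) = (u - 5)*(u - 2)*(u^3 - 16*u) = u*(u - 5)*(u - 2)*(u^2 - 16) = u*(u - 5)*(u - 2)*(u + 4)*(u - 4)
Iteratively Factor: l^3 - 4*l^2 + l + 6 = (l + 1)*(l^2 - 5*l + 6) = (l - 2)*(l + 1)*(l - 3)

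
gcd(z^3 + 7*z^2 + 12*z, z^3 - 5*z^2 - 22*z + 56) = z + 4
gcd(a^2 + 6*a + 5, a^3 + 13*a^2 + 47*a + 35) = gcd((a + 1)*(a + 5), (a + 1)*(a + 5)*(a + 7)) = a^2 + 6*a + 5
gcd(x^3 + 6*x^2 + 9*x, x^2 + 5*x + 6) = x + 3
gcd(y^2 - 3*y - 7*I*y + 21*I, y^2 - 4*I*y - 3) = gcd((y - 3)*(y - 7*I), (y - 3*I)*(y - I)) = 1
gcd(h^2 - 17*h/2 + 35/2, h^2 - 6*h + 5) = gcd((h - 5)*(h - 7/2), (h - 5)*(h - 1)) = h - 5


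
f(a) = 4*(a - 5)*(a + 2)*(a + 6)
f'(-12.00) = 1328.00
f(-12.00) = -4080.00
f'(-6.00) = 176.00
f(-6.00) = 0.00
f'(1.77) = -31.93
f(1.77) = -378.46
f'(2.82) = 51.11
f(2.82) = -370.71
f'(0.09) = -109.74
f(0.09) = -249.98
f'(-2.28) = -104.34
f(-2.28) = 30.33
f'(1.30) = -60.52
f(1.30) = -356.53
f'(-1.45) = -121.57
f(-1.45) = -64.56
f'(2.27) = 4.31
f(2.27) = -385.62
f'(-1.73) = -117.61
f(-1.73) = -31.04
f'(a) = 4*(a - 5)*(a + 2) + 4*(a - 5)*(a + 6) + 4*(a + 2)*(a + 6) = 12*a^2 + 24*a - 112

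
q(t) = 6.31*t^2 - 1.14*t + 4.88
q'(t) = 12.62*t - 1.14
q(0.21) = 4.92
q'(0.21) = 1.51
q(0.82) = 8.19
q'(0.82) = 9.21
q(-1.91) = 30.08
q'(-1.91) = -25.24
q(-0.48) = 6.88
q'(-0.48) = -7.20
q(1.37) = 15.16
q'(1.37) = 16.15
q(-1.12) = 14.07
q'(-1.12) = -15.27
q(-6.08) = 245.07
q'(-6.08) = -77.87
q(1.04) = 10.52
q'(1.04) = 11.98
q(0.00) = 4.88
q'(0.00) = -1.14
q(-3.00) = 65.09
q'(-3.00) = -39.00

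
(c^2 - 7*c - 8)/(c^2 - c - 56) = (c + 1)/(c + 7)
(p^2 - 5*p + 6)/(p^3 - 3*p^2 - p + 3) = (p - 2)/(p^2 - 1)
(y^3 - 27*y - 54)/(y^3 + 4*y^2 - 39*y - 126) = (y + 3)/(y + 7)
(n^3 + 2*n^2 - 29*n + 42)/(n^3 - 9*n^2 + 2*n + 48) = (n^2 + 5*n - 14)/(n^2 - 6*n - 16)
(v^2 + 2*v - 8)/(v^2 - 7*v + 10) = (v + 4)/(v - 5)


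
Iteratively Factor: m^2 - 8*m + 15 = (m - 5)*(m - 3)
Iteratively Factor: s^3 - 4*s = (s)*(s^2 - 4) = s*(s - 2)*(s + 2)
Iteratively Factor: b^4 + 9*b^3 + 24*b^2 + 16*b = (b + 4)*(b^3 + 5*b^2 + 4*b) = (b + 1)*(b + 4)*(b^2 + 4*b) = (b + 1)*(b + 4)^2*(b)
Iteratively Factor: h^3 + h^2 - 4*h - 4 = (h + 1)*(h^2 - 4) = (h - 2)*(h + 1)*(h + 2)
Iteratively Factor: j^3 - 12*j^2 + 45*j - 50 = (j - 5)*(j^2 - 7*j + 10) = (j - 5)^2*(j - 2)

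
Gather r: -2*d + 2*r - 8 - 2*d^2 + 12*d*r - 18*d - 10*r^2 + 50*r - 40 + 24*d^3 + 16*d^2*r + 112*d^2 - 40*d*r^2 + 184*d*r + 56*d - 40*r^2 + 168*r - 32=24*d^3 + 110*d^2 + 36*d + r^2*(-40*d - 50) + r*(16*d^2 + 196*d + 220) - 80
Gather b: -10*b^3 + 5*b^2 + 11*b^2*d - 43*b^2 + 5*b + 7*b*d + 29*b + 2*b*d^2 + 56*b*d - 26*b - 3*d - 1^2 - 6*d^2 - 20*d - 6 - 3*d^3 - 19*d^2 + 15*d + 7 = -10*b^3 + b^2*(11*d - 38) + b*(2*d^2 + 63*d + 8) - 3*d^3 - 25*d^2 - 8*d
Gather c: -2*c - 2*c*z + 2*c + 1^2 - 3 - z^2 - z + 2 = -2*c*z - z^2 - z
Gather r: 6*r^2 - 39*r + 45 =6*r^2 - 39*r + 45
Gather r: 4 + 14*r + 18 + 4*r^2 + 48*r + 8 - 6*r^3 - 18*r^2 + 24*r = -6*r^3 - 14*r^2 + 86*r + 30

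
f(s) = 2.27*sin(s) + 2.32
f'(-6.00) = 2.18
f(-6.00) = 2.95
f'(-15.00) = -1.72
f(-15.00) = 0.84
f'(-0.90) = 1.41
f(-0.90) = 0.54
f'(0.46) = 2.03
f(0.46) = 3.33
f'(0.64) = 1.82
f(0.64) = 3.68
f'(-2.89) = -2.20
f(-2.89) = 1.75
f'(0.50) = 1.99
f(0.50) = 3.41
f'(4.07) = -1.36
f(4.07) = 0.50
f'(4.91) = 0.45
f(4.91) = 0.09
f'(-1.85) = -0.63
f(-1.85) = 0.14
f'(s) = 2.27*cos(s)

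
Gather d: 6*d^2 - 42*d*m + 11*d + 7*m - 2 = 6*d^2 + d*(11 - 42*m) + 7*m - 2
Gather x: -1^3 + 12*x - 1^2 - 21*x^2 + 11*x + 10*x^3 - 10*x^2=10*x^3 - 31*x^2 + 23*x - 2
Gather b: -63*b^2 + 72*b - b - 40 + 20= -63*b^2 + 71*b - 20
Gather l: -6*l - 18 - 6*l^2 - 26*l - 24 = -6*l^2 - 32*l - 42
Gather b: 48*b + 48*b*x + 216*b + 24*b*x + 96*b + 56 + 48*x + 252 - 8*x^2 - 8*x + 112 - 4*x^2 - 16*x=b*(72*x + 360) - 12*x^2 + 24*x + 420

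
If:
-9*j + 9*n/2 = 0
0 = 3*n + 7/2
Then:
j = -7/12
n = -7/6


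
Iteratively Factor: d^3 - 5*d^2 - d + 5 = (d - 5)*(d^2 - 1) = (d - 5)*(d - 1)*(d + 1)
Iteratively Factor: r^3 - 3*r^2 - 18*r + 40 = (r - 2)*(r^2 - r - 20) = (r - 5)*(r - 2)*(r + 4)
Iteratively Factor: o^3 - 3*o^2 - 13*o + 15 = (o + 3)*(o^2 - 6*o + 5) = (o - 5)*(o + 3)*(o - 1)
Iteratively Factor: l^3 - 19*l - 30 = (l + 2)*(l^2 - 2*l - 15) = (l + 2)*(l + 3)*(l - 5)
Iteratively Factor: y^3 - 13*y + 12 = (y + 4)*(y^2 - 4*y + 3) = (y - 1)*(y + 4)*(y - 3)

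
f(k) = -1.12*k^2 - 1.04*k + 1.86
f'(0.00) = -1.04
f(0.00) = 1.86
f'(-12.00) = 25.84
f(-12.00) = -146.94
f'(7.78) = -18.47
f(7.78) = -74.02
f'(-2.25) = 4.00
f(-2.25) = -1.47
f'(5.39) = -13.11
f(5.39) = -36.28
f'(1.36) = -4.09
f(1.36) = -1.63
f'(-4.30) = 8.59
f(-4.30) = -14.38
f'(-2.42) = 4.38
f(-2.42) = -2.18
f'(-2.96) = 5.59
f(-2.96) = -4.87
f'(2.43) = -6.48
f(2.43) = -7.28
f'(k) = -2.24*k - 1.04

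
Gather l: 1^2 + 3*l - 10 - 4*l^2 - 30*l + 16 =-4*l^2 - 27*l + 7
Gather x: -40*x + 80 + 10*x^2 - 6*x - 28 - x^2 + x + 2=9*x^2 - 45*x + 54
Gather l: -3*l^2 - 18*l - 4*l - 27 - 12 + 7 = -3*l^2 - 22*l - 32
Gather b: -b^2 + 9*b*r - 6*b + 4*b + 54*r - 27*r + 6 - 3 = -b^2 + b*(9*r - 2) + 27*r + 3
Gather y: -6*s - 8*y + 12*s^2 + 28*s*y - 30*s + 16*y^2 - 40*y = 12*s^2 - 36*s + 16*y^2 + y*(28*s - 48)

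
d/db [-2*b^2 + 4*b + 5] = 4 - 4*b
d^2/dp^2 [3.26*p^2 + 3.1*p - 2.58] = 6.52000000000000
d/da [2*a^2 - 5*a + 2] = 4*a - 5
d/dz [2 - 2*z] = -2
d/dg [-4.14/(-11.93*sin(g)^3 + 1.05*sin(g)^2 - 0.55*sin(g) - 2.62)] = (-148.1706*sin(g)^2 + 8.694*sin(g) - 2.277)*cos(g)/(11.93*sin(g)^3 - 1.05*sin(g)^2 + 0.55*sin(g) + 2.62)^2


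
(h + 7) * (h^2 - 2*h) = h^3 + 5*h^2 - 14*h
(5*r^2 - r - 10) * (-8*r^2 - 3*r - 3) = -40*r^4 - 7*r^3 + 68*r^2 + 33*r + 30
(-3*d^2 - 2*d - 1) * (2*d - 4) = -6*d^3 + 8*d^2 + 6*d + 4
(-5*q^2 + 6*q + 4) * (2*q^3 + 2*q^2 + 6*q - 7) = -10*q^5 + 2*q^4 - 10*q^3 + 79*q^2 - 18*q - 28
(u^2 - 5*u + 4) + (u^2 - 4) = 2*u^2 - 5*u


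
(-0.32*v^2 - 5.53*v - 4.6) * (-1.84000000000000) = 0.5888*v^2 + 10.1752*v + 8.464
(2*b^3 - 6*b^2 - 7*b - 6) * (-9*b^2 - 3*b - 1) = -18*b^5 + 48*b^4 + 79*b^3 + 81*b^2 + 25*b + 6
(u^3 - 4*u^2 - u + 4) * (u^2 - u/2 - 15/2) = u^5 - 9*u^4/2 - 13*u^3/2 + 69*u^2/2 + 11*u/2 - 30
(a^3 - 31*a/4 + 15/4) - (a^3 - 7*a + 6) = -3*a/4 - 9/4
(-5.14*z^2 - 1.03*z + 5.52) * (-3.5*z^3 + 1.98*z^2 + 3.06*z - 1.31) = 17.99*z^5 - 6.5722*z^4 - 37.0878*z^3 + 14.5112*z^2 + 18.2405*z - 7.2312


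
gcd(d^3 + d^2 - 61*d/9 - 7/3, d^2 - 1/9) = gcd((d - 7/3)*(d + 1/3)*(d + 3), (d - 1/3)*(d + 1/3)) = d + 1/3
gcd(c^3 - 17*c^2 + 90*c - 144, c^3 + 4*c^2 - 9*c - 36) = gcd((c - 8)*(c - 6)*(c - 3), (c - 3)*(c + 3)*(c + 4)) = c - 3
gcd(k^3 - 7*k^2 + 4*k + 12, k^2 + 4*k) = 1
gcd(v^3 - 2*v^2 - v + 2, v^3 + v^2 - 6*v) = v - 2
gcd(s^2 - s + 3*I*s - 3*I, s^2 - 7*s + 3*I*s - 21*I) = s + 3*I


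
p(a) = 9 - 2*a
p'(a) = -2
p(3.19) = 2.62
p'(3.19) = -2.00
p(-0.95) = 10.90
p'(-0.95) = -2.00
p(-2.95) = 14.90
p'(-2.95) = -2.00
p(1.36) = 6.28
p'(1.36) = -2.00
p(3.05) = 2.90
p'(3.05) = -2.00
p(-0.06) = 9.12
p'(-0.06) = -2.00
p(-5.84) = 20.68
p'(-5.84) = -2.00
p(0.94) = 7.12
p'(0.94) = -2.00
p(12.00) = -15.00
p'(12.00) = -2.00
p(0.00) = 9.00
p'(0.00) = -2.00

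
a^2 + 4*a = a*(a + 4)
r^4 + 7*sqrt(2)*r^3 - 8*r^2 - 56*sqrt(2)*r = r*(r - 2*sqrt(2))*(r + 2*sqrt(2))*(r + 7*sqrt(2))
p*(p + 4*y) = p^2 + 4*p*y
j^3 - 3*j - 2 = (j - 2)*(j + 1)^2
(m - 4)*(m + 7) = m^2 + 3*m - 28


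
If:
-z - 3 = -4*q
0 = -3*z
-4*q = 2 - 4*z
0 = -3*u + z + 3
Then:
No Solution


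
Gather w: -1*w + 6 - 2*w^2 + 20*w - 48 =-2*w^2 + 19*w - 42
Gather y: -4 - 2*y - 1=-2*y - 5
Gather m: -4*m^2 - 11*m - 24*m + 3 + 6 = -4*m^2 - 35*m + 9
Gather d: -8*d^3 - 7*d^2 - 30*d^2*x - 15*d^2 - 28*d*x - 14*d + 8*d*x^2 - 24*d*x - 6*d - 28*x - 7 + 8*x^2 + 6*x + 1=-8*d^3 + d^2*(-30*x - 22) + d*(8*x^2 - 52*x - 20) + 8*x^2 - 22*x - 6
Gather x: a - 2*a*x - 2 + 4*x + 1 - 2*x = a + x*(2 - 2*a) - 1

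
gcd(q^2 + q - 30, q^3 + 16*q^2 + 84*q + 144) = q + 6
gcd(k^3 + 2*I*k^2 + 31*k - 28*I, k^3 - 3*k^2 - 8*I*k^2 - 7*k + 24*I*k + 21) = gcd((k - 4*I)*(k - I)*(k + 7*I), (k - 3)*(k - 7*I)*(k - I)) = k - I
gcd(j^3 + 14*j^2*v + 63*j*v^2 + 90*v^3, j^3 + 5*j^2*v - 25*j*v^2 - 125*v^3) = j + 5*v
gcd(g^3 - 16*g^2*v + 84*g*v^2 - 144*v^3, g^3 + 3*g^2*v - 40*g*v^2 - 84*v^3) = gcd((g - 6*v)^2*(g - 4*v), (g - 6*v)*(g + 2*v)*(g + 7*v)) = -g + 6*v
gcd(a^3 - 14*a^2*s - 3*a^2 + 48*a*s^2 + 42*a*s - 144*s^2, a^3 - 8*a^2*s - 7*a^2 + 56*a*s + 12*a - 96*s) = -a^2 + 8*a*s + 3*a - 24*s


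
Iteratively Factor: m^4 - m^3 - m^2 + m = (m)*(m^3 - m^2 - m + 1) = m*(m - 1)*(m^2 - 1) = m*(m - 1)^2*(m + 1)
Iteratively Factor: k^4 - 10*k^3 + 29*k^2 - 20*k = (k)*(k^3 - 10*k^2 + 29*k - 20) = k*(k - 5)*(k^2 - 5*k + 4) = k*(k - 5)*(k - 4)*(k - 1)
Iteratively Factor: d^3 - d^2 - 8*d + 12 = (d + 3)*(d^2 - 4*d + 4) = (d - 2)*(d + 3)*(d - 2)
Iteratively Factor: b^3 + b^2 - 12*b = (b)*(b^2 + b - 12) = b*(b - 3)*(b + 4)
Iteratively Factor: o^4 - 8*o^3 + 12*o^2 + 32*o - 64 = (o + 2)*(o^3 - 10*o^2 + 32*o - 32) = (o - 4)*(o + 2)*(o^2 - 6*o + 8) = (o - 4)^2*(o + 2)*(o - 2)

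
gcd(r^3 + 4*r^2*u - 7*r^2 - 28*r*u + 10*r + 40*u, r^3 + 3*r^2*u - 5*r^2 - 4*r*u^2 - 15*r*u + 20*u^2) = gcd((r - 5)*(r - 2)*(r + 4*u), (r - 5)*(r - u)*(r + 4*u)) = r^2 + 4*r*u - 5*r - 20*u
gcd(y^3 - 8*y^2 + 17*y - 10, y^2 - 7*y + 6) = y - 1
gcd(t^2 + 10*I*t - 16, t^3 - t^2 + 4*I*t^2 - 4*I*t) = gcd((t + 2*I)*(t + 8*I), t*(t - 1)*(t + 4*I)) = 1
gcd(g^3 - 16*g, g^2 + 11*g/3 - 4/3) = g + 4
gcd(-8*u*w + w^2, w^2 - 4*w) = w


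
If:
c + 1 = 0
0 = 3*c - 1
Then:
No Solution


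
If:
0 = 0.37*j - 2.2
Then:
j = 5.95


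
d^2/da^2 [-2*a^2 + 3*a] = -4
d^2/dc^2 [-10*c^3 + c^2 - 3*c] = 2 - 60*c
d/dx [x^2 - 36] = 2*x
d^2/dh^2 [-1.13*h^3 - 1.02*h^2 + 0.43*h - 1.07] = -6.78*h - 2.04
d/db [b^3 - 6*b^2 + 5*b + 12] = 3*b^2 - 12*b + 5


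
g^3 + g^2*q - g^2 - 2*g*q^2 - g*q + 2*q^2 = (g - 1)*(g - q)*(g + 2*q)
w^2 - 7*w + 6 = (w - 6)*(w - 1)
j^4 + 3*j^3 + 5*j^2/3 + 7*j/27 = j*(j + 1/3)^2*(j + 7/3)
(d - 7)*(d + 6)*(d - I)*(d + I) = d^4 - d^3 - 41*d^2 - d - 42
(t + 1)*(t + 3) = t^2 + 4*t + 3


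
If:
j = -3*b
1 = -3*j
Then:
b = 1/9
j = -1/3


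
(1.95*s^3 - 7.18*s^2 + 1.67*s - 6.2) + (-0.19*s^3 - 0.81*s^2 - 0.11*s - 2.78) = 1.76*s^3 - 7.99*s^2 + 1.56*s - 8.98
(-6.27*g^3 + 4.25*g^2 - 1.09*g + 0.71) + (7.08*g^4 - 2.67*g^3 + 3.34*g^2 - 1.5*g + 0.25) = 7.08*g^4 - 8.94*g^3 + 7.59*g^2 - 2.59*g + 0.96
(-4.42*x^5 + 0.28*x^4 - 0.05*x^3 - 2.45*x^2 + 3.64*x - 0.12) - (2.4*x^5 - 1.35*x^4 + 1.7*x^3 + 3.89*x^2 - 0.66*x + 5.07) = -6.82*x^5 + 1.63*x^4 - 1.75*x^3 - 6.34*x^2 + 4.3*x - 5.19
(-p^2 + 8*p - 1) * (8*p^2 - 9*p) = -8*p^4 + 73*p^3 - 80*p^2 + 9*p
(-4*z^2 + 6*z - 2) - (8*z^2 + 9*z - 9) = -12*z^2 - 3*z + 7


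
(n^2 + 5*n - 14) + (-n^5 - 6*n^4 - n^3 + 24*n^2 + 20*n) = -n^5 - 6*n^4 - n^3 + 25*n^2 + 25*n - 14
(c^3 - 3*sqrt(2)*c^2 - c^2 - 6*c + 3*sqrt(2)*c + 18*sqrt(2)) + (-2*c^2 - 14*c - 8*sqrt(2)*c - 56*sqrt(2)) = c^3 - 3*sqrt(2)*c^2 - 3*c^2 - 20*c - 5*sqrt(2)*c - 38*sqrt(2)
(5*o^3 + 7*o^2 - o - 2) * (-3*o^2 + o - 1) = -15*o^5 - 16*o^4 + 5*o^3 - 2*o^2 - o + 2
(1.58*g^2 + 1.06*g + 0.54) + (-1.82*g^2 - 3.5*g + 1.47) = -0.24*g^2 - 2.44*g + 2.01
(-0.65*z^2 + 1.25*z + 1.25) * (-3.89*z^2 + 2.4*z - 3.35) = 2.5285*z^4 - 6.4225*z^3 + 0.315*z^2 - 1.1875*z - 4.1875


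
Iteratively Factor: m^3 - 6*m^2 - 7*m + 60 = (m + 3)*(m^2 - 9*m + 20) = (m - 4)*(m + 3)*(m - 5)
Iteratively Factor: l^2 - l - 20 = (l - 5)*(l + 4)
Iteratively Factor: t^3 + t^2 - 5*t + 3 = (t - 1)*(t^2 + 2*t - 3) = (t - 1)^2*(t + 3)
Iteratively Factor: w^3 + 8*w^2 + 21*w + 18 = (w + 2)*(w^2 + 6*w + 9) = (w + 2)*(w + 3)*(w + 3)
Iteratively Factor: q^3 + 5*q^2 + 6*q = (q)*(q^2 + 5*q + 6) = q*(q + 2)*(q + 3)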